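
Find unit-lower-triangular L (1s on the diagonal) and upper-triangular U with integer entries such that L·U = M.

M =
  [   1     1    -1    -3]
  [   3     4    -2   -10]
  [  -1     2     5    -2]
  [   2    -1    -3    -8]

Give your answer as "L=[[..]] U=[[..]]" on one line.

L=[[1,0,0,0],[3,1,0,0],[-1,3,1,0],[2,-3,2,1]] U=[[1,1,-1,-3],[0,1,1,-1],[0,0,1,-2],[0,0,0,-1]]

  r1 -= 3·r0 → [0,1,1,-1]
  r2 -= -1·r0 → [0,3,4,-5]
  r3 -= 2·r0 → [0,-3,-1,-2]
  r2 -= 3·r1 → [0,0,1,-2]
  r3 -= -3·r1 → [0,0,2,-5]
  r3 -= 2·r2 → [0,0,0,-1]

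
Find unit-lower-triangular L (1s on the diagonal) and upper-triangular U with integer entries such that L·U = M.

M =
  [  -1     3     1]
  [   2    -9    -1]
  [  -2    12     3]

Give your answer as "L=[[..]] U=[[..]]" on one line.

L=[[1,0,0],[-2,1,0],[2,-2,1]] U=[[-1,3,1],[0,-3,1],[0,0,3]]

  row1 -= -2·row0 → [0,-3,1]
  row2 -= 2·row0 → [0,6,1]
  row2 -= -2·row1 → [0,0,3]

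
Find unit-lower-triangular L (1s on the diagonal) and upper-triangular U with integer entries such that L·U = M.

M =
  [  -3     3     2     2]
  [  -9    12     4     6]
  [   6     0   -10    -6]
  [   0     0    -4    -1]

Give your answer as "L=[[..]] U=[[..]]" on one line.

  r1 -= 3·r0 → [0,3,-2,0]
  r2 -= -2·r0 → [0,6,-6,-2]
  r3 -= 0·r0 → [0,0,-4,-1]
  r2 -= 2·r1 → [0,0,-2,-2]
  r3 -= 0·r1 → [0,0,-4,-1]
  r3 -= 2·r2 → [0,0,0,3]

L=[[1,0,0,0],[3,1,0,0],[-2,2,1,0],[0,0,2,1]] U=[[-3,3,2,2],[0,3,-2,0],[0,0,-2,-2],[0,0,0,3]]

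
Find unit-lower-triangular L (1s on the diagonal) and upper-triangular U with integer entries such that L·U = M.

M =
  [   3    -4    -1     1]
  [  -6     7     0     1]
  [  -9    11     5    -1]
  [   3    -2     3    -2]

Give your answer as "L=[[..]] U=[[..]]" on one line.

  r1 -= -2·r0 → [0,-1,-2,3]
  r2 -= -3·r0 → [0,-1,2,2]
  r3 -= 1·r0 → [0,2,4,-3]
  r2 -= 1·r1 → [0,0,4,-1]
  r3 -= -2·r1 → [0,0,0,3]
  r3 -= 0·r2 → [0,0,0,3]

L=[[1,0,0,0],[-2,1,0,0],[-3,1,1,0],[1,-2,0,1]] U=[[3,-4,-1,1],[0,-1,-2,3],[0,0,4,-1],[0,0,0,3]]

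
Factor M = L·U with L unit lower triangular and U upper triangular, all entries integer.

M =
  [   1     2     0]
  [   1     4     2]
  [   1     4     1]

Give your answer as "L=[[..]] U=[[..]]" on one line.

  R1 -= 1·R0 → [0,2,2]
  R2 -= 1·R0 → [0,2,1]
  R2 -= 1·R1 → [0,0,-1]

L=[[1,0,0],[1,1,0],[1,1,1]] U=[[1,2,0],[0,2,2],[0,0,-1]]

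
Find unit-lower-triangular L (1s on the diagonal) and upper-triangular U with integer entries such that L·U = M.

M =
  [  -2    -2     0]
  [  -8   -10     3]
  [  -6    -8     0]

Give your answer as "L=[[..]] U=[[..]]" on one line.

  R1 -= 4·R0 → [0,-2,3]
  R2 -= 3·R0 → [0,-2,0]
  R2 -= 1·R1 → [0,0,-3]

L=[[1,0,0],[4,1,0],[3,1,1]] U=[[-2,-2,0],[0,-2,3],[0,0,-3]]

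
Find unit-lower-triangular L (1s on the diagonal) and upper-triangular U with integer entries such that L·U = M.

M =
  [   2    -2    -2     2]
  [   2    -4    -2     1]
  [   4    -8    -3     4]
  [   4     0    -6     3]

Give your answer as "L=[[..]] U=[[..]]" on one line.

  R1 -= 1·R0 → [0,-2,0,-1]
  R2 -= 2·R0 → [0,-4,1,0]
  R3 -= 2·R0 → [0,4,-2,-1]
  R2 -= 2·R1 → [0,0,1,2]
  R3 -= -2·R1 → [0,0,-2,-3]
  R3 -= -2·R2 → [0,0,0,1]

L=[[1,0,0,0],[1,1,0,0],[2,2,1,0],[2,-2,-2,1]] U=[[2,-2,-2,2],[0,-2,0,-1],[0,0,1,2],[0,0,0,1]]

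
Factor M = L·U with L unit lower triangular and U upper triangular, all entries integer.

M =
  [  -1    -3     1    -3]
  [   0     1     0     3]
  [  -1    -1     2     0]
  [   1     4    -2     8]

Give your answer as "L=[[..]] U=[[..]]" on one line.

L=[[1,0,0,0],[0,1,0,0],[1,2,1,0],[-1,1,-1,1]] U=[[-1,-3,1,-3],[0,1,0,3],[0,0,1,-3],[0,0,0,-1]]

  r1 -= 0·r0 → [0,1,0,3]
  r2 -= 1·r0 → [0,2,1,3]
  r3 -= -1·r0 → [0,1,-1,5]
  r2 -= 2·r1 → [0,0,1,-3]
  r3 -= 1·r1 → [0,0,-1,2]
  r3 -= -1·r2 → [0,0,0,-1]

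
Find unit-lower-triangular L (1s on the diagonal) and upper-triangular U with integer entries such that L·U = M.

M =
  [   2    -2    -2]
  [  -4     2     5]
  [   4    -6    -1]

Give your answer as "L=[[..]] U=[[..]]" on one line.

L=[[1,0,0],[-2,1,0],[2,1,1]] U=[[2,-2,-2],[0,-2,1],[0,0,2]]

  row1 -= -2·row0 → [0,-2,1]
  row2 -= 2·row0 → [0,-2,3]
  row2 -= 1·row1 → [0,0,2]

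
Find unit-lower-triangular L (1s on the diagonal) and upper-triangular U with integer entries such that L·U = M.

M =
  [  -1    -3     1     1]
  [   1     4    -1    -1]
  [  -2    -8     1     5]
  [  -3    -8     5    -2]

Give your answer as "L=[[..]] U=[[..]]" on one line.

L=[[1,0,0,0],[-1,1,0,0],[2,-2,1,0],[3,1,-2,1]] U=[[-1,-3,1,1],[0,1,0,0],[0,0,-1,3],[0,0,0,1]]

  row1 -= -1·row0 → [0,1,0,0]
  row2 -= 2·row0 → [0,-2,-1,3]
  row3 -= 3·row0 → [0,1,2,-5]
  row2 -= -2·row1 → [0,0,-1,3]
  row3 -= 1·row1 → [0,0,2,-5]
  row3 -= -2·row2 → [0,0,0,1]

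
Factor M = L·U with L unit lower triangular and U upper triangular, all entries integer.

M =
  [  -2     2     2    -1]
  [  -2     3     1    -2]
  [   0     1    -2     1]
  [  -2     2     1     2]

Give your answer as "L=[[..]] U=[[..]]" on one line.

  r1 -= 1·r0 → [0,1,-1,-1]
  r2 -= 0·r0 → [0,1,-2,1]
  r3 -= 1·r0 → [0,0,-1,3]
  r2 -= 1·r1 → [0,0,-1,2]
  r3 -= 0·r1 → [0,0,-1,3]
  r3 -= 1·r2 → [0,0,0,1]

L=[[1,0,0,0],[1,1,0,0],[0,1,1,0],[1,0,1,1]] U=[[-2,2,2,-1],[0,1,-1,-1],[0,0,-1,2],[0,0,0,1]]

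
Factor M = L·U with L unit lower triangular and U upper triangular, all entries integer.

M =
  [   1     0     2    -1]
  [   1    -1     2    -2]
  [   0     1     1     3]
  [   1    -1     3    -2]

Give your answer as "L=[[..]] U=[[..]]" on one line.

  r1 -= 1·r0 → [0,-1,0,-1]
  r2 -= 0·r0 → [0,1,1,3]
  r3 -= 1·r0 → [0,-1,1,-1]
  r2 -= -1·r1 → [0,0,1,2]
  r3 -= 1·r1 → [0,0,1,0]
  r3 -= 1·r2 → [0,0,0,-2]

L=[[1,0,0,0],[1,1,0,0],[0,-1,1,0],[1,1,1,1]] U=[[1,0,2,-1],[0,-1,0,-1],[0,0,1,2],[0,0,0,-2]]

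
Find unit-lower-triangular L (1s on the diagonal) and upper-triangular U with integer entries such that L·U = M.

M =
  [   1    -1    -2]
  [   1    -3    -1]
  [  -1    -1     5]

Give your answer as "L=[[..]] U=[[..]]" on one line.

L=[[1,0,0],[1,1,0],[-1,1,1]] U=[[1,-1,-2],[0,-2,1],[0,0,2]]

  row1 -= 1·row0 → [0,-2,1]
  row2 -= -1·row0 → [0,-2,3]
  row2 -= 1·row1 → [0,0,2]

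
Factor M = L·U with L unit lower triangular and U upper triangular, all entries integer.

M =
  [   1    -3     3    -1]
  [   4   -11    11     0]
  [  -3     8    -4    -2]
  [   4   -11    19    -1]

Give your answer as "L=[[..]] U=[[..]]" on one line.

L=[[1,0,0,0],[4,1,0,0],[-3,-1,1,0],[4,1,2,1]] U=[[1,-3,3,-1],[0,1,-1,4],[0,0,4,-1],[0,0,0,1]]

  R1 -= 4·R0 → [0,1,-1,4]
  R2 -= -3·R0 → [0,-1,5,-5]
  R3 -= 4·R0 → [0,1,7,3]
  R2 -= -1·R1 → [0,0,4,-1]
  R3 -= 1·R1 → [0,0,8,-1]
  R3 -= 2·R2 → [0,0,0,1]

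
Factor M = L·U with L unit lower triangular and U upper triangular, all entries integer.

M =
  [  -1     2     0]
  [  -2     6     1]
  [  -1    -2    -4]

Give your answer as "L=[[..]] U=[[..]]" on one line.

L=[[1,0,0],[2,1,0],[1,-2,1]] U=[[-1,2,0],[0,2,1],[0,0,-2]]

  row1 -= 2·row0 → [0,2,1]
  row2 -= 1·row0 → [0,-4,-4]
  row2 -= -2·row1 → [0,0,-2]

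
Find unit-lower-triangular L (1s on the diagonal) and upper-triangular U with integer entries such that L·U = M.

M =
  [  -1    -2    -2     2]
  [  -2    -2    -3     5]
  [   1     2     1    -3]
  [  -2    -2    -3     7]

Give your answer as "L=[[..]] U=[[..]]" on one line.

L=[[1,0,0,0],[2,1,0,0],[-1,0,1,0],[2,1,0,1]] U=[[-1,-2,-2,2],[0,2,1,1],[0,0,-1,-1],[0,0,0,2]]

  R1 -= 2·R0 → [0,2,1,1]
  R2 -= -1·R0 → [0,0,-1,-1]
  R3 -= 2·R0 → [0,2,1,3]
  R2 -= 0·R1 → [0,0,-1,-1]
  R3 -= 1·R1 → [0,0,0,2]
  R3 -= 0·R2 → [0,0,0,2]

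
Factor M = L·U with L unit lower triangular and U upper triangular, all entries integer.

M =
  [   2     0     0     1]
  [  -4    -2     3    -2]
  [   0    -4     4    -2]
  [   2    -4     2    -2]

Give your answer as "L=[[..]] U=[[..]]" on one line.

L=[[1,0,0,0],[-2,1,0,0],[0,2,1,0],[1,2,2,1]] U=[[2,0,0,1],[0,-2,3,0],[0,0,-2,-2],[0,0,0,1]]

  R1 -= -2·R0 → [0,-2,3,0]
  R2 -= 0·R0 → [0,-4,4,-2]
  R3 -= 1·R0 → [0,-4,2,-3]
  R2 -= 2·R1 → [0,0,-2,-2]
  R3 -= 2·R1 → [0,0,-4,-3]
  R3 -= 2·R2 → [0,0,0,1]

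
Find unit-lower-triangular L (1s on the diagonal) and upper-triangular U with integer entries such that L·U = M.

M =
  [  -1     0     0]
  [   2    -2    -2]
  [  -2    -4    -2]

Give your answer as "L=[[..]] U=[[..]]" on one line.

  row1 -= -2·row0 → [0,-2,-2]
  row2 -= 2·row0 → [0,-4,-2]
  row2 -= 2·row1 → [0,0,2]

L=[[1,0,0],[-2,1,0],[2,2,1]] U=[[-1,0,0],[0,-2,-2],[0,0,2]]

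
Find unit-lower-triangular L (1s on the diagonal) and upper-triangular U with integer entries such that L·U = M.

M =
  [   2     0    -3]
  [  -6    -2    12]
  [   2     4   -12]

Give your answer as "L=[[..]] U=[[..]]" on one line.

  R1 -= -3·R0 → [0,-2,3]
  R2 -= 1·R0 → [0,4,-9]
  R2 -= -2·R1 → [0,0,-3]

L=[[1,0,0],[-3,1,0],[1,-2,1]] U=[[2,0,-3],[0,-2,3],[0,0,-3]]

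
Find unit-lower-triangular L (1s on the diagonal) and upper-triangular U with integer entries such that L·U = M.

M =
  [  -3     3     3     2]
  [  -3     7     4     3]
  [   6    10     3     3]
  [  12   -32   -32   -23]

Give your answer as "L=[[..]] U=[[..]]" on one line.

L=[[1,0,0,0],[1,1,0,0],[-2,4,1,0],[-4,-5,-3,1]] U=[[-3,3,3,2],[0,4,1,1],[0,0,5,3],[0,0,0,-1]]

  R1 -= 1·R0 → [0,4,1,1]
  R2 -= -2·R0 → [0,16,9,7]
  R3 -= -4·R0 → [0,-20,-20,-15]
  R2 -= 4·R1 → [0,0,5,3]
  R3 -= -5·R1 → [0,0,-15,-10]
  R3 -= -3·R2 → [0,0,0,-1]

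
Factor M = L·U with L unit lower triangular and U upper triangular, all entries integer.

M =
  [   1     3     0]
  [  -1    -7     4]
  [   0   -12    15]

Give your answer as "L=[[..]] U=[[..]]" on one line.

L=[[1,0,0],[-1,1,0],[0,3,1]] U=[[1,3,0],[0,-4,4],[0,0,3]]

  row1 -= -1·row0 → [0,-4,4]
  row2 -= 0·row0 → [0,-12,15]
  row2 -= 3·row1 → [0,0,3]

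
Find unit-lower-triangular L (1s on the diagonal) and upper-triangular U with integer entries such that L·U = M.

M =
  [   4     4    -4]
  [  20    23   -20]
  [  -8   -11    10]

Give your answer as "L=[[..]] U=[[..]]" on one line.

  R1 -= 5·R0 → [0,3,0]
  R2 -= -2·R0 → [0,-3,2]
  R2 -= -1·R1 → [0,0,2]

L=[[1,0,0],[5,1,0],[-2,-1,1]] U=[[4,4,-4],[0,3,0],[0,0,2]]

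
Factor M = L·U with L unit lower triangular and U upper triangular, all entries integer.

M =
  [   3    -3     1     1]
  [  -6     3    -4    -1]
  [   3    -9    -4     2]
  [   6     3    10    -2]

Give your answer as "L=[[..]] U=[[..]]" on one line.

L=[[1,0,0,0],[-2,1,0,0],[1,2,1,0],[2,-3,-2,1]] U=[[3,-3,1,1],[0,-3,-2,1],[0,0,-1,-1],[0,0,0,-3]]

  row1 -= -2·row0 → [0,-3,-2,1]
  row2 -= 1·row0 → [0,-6,-5,1]
  row3 -= 2·row0 → [0,9,8,-4]
  row2 -= 2·row1 → [0,0,-1,-1]
  row3 -= -3·row1 → [0,0,2,-1]
  row3 -= -2·row2 → [0,0,0,-3]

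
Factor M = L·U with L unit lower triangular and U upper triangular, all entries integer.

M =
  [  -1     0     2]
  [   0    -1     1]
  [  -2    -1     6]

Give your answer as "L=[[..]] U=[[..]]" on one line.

  r1 -= 0·r0 → [0,-1,1]
  r2 -= 2·r0 → [0,-1,2]
  r2 -= 1·r1 → [0,0,1]

L=[[1,0,0],[0,1,0],[2,1,1]] U=[[-1,0,2],[0,-1,1],[0,0,1]]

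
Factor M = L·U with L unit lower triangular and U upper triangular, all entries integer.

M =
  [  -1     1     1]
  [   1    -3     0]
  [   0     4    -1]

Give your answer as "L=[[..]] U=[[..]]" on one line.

L=[[1,0,0],[-1,1,0],[0,-2,1]] U=[[-1,1,1],[0,-2,1],[0,0,1]]

  row1 -= -1·row0 → [0,-2,1]
  row2 -= 0·row0 → [0,4,-1]
  row2 -= -2·row1 → [0,0,1]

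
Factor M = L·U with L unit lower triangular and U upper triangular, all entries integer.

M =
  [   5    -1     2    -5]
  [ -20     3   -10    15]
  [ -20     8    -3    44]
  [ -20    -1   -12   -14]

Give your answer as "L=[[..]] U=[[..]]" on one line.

L=[[1,0,0,0],[-4,1,0,0],[-4,-4,1,0],[-4,5,-2,1]] U=[[5,-1,2,-5],[0,-1,-2,-5],[0,0,-3,4],[0,0,0,-1]]

  row1 -= -4·row0 → [0,-1,-2,-5]
  row2 -= -4·row0 → [0,4,5,24]
  row3 -= -4·row0 → [0,-5,-4,-34]
  row2 -= -4·row1 → [0,0,-3,4]
  row3 -= 5·row1 → [0,0,6,-9]
  row3 -= -2·row2 → [0,0,0,-1]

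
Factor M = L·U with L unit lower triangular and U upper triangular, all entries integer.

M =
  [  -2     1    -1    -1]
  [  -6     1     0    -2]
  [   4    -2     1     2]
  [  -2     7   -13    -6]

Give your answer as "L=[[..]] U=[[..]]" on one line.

L=[[1,0,0,0],[3,1,0,0],[-2,0,1,0],[1,-3,3,1]] U=[[-2,1,-1,-1],[0,-2,3,1],[0,0,-1,0],[0,0,0,-2]]

  row1 -= 3·row0 → [0,-2,3,1]
  row2 -= -2·row0 → [0,0,-1,0]
  row3 -= 1·row0 → [0,6,-12,-5]
  row2 -= 0·row1 → [0,0,-1,0]
  row3 -= -3·row1 → [0,0,-3,-2]
  row3 -= 3·row2 → [0,0,0,-2]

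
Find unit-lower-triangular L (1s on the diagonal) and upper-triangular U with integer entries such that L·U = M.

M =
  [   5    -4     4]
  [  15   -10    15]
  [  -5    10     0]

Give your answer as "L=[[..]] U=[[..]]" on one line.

L=[[1,0,0],[3,1,0],[-1,3,1]] U=[[5,-4,4],[0,2,3],[0,0,-5]]

  r1 -= 3·r0 → [0,2,3]
  r2 -= -1·r0 → [0,6,4]
  r2 -= 3·r1 → [0,0,-5]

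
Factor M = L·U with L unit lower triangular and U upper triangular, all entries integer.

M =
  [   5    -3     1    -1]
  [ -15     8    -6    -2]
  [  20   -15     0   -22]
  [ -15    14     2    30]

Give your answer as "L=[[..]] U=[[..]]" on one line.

  r1 -= -3·r0 → [0,-1,-3,-5]
  r2 -= 4·r0 → [0,-3,-4,-18]
  r3 -= -3·r0 → [0,5,5,27]
  r2 -= 3·r1 → [0,0,5,-3]
  r3 -= -5·r1 → [0,0,-10,2]
  r3 -= -2·r2 → [0,0,0,-4]

L=[[1,0,0,0],[-3,1,0,0],[4,3,1,0],[-3,-5,-2,1]] U=[[5,-3,1,-1],[0,-1,-3,-5],[0,0,5,-3],[0,0,0,-4]]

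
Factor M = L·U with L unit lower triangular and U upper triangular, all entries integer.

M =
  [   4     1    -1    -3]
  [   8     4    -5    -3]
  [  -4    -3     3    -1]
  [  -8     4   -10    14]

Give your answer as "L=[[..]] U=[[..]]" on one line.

  R1 -= 2·R0 → [0,2,-3,3]
  R2 -= -1·R0 → [0,-2,2,-4]
  R3 -= -2·R0 → [0,6,-12,8]
  R2 -= -1·R1 → [0,0,-1,-1]
  R3 -= 3·R1 → [0,0,-3,-1]
  R3 -= 3·R2 → [0,0,0,2]

L=[[1,0,0,0],[2,1,0,0],[-1,-1,1,0],[-2,3,3,1]] U=[[4,1,-1,-3],[0,2,-3,3],[0,0,-1,-1],[0,0,0,2]]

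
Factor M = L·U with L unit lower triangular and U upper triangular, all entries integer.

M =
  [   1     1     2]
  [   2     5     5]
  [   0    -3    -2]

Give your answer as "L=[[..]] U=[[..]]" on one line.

  row1 -= 2·row0 → [0,3,1]
  row2 -= 0·row0 → [0,-3,-2]
  row2 -= -1·row1 → [0,0,-1]

L=[[1,0,0],[2,1,0],[0,-1,1]] U=[[1,1,2],[0,3,1],[0,0,-1]]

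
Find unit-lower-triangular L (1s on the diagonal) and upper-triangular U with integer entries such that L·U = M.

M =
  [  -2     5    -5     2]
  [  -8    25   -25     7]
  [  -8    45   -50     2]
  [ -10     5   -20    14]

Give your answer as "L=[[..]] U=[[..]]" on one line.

L=[[1,0,0,0],[4,1,0,0],[4,5,1,0],[5,-4,3,1]] U=[[-2,5,-5,2],[0,5,-5,-1],[0,0,-5,-1],[0,0,0,3]]

  R1 -= 4·R0 → [0,5,-5,-1]
  R2 -= 4·R0 → [0,25,-30,-6]
  R3 -= 5·R0 → [0,-20,5,4]
  R2 -= 5·R1 → [0,0,-5,-1]
  R3 -= -4·R1 → [0,0,-15,0]
  R3 -= 3·R2 → [0,0,0,3]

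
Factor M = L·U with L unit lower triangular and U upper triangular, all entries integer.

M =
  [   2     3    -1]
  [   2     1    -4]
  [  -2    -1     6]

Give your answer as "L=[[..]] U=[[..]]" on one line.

  R1 -= 1·R0 → [0,-2,-3]
  R2 -= -1·R0 → [0,2,5]
  R2 -= -1·R1 → [0,0,2]

L=[[1,0,0],[1,1,0],[-1,-1,1]] U=[[2,3,-1],[0,-2,-3],[0,0,2]]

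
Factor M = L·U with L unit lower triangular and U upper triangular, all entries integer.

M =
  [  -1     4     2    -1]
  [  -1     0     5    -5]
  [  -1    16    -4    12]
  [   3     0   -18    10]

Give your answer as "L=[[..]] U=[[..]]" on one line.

L=[[1,0,0,0],[1,1,0,0],[1,-3,1,0],[-3,-3,-1,1]] U=[[-1,4,2,-1],[0,-4,3,-4],[0,0,3,1],[0,0,0,-4]]

  R1 -= 1·R0 → [0,-4,3,-4]
  R2 -= 1·R0 → [0,12,-6,13]
  R3 -= -3·R0 → [0,12,-12,7]
  R2 -= -3·R1 → [0,0,3,1]
  R3 -= -3·R1 → [0,0,-3,-5]
  R3 -= -1·R2 → [0,0,0,-4]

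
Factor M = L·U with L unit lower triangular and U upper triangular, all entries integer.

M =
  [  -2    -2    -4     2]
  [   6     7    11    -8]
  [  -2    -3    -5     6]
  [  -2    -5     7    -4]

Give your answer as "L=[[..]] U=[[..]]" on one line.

  R1 -= -3·R0 → [0,1,-1,-2]
  R2 -= 1·R0 → [0,-1,-1,4]
  R3 -= 1·R0 → [0,-3,11,-6]
  R2 -= -1·R1 → [0,0,-2,2]
  R3 -= -3·R1 → [0,0,8,-12]
  R3 -= -4·R2 → [0,0,0,-4]

L=[[1,0,0,0],[-3,1,0,0],[1,-1,1,0],[1,-3,-4,1]] U=[[-2,-2,-4,2],[0,1,-1,-2],[0,0,-2,2],[0,0,0,-4]]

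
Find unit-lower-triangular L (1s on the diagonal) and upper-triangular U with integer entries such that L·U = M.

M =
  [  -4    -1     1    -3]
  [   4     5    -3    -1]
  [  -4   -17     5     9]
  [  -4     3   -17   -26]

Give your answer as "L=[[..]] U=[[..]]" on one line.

  r1 -= -1·r0 → [0,4,-2,-4]
  r2 -= 1·r0 → [0,-16,4,12]
  r3 -= 1·r0 → [0,4,-18,-23]
  r2 -= -4·r1 → [0,0,-4,-4]
  r3 -= 1·r1 → [0,0,-16,-19]
  r3 -= 4·r2 → [0,0,0,-3]

L=[[1,0,0,0],[-1,1,0,0],[1,-4,1,0],[1,1,4,1]] U=[[-4,-1,1,-3],[0,4,-2,-4],[0,0,-4,-4],[0,0,0,-3]]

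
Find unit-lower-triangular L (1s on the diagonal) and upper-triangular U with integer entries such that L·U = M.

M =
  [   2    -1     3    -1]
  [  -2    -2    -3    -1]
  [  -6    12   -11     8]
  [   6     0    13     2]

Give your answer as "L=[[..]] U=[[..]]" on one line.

  R1 -= -1·R0 → [0,-3,0,-2]
  R2 -= -3·R0 → [0,9,-2,5]
  R3 -= 3·R0 → [0,3,4,5]
  R2 -= -3·R1 → [0,0,-2,-1]
  R3 -= -1·R1 → [0,0,4,3]
  R3 -= -2·R2 → [0,0,0,1]

L=[[1,0,0,0],[-1,1,0,0],[-3,-3,1,0],[3,-1,-2,1]] U=[[2,-1,3,-1],[0,-3,0,-2],[0,0,-2,-1],[0,0,0,1]]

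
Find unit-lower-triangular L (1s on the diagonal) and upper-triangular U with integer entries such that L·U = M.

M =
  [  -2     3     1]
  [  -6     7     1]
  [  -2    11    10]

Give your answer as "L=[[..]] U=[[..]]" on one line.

L=[[1,0,0],[3,1,0],[1,-4,1]] U=[[-2,3,1],[0,-2,-2],[0,0,1]]

  R1 -= 3·R0 → [0,-2,-2]
  R2 -= 1·R0 → [0,8,9]
  R2 -= -4·R1 → [0,0,1]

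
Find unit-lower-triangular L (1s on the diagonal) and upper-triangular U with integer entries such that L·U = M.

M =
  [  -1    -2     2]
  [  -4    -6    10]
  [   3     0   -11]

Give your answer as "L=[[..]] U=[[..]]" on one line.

  row1 -= 4·row0 → [0,2,2]
  row2 -= -3·row0 → [0,-6,-5]
  row2 -= -3·row1 → [0,0,1]

L=[[1,0,0],[4,1,0],[-3,-3,1]] U=[[-1,-2,2],[0,2,2],[0,0,1]]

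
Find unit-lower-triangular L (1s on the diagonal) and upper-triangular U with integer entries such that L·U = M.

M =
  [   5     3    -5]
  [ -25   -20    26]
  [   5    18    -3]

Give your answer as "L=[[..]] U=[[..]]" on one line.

  row1 -= -5·row0 → [0,-5,1]
  row2 -= 1·row0 → [0,15,2]
  row2 -= -3·row1 → [0,0,5]

L=[[1,0,0],[-5,1,0],[1,-3,1]] U=[[5,3,-5],[0,-5,1],[0,0,5]]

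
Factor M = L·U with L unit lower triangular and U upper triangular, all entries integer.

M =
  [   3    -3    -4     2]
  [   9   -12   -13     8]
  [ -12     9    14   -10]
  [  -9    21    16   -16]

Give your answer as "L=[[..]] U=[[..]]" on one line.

  R1 -= 3·R0 → [0,-3,-1,2]
  R2 -= -4·R0 → [0,-3,-2,-2]
  R3 -= -3·R0 → [0,12,4,-10]
  R2 -= 1·R1 → [0,0,-1,-4]
  R3 -= -4·R1 → [0,0,0,-2]
  R3 -= 0·R2 → [0,0,0,-2]

L=[[1,0,0,0],[3,1,0,0],[-4,1,1,0],[-3,-4,0,1]] U=[[3,-3,-4,2],[0,-3,-1,2],[0,0,-1,-4],[0,0,0,-2]]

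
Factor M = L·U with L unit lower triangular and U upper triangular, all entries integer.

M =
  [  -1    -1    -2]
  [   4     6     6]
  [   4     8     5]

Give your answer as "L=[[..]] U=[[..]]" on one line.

  row1 -= -4·row0 → [0,2,-2]
  row2 -= -4·row0 → [0,4,-3]
  row2 -= 2·row1 → [0,0,1]

L=[[1,0,0],[-4,1,0],[-4,2,1]] U=[[-1,-1,-2],[0,2,-2],[0,0,1]]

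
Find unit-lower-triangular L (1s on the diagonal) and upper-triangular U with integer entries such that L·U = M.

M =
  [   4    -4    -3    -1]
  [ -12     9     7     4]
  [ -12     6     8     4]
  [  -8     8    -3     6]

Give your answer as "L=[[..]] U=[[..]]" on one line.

L=[[1,0,0,0],[-3,1,0,0],[-3,2,1,0],[-2,0,-3,1]] U=[[4,-4,-3,-1],[0,-3,-2,1],[0,0,3,-1],[0,0,0,1]]

  r1 -= -3·r0 → [0,-3,-2,1]
  r2 -= -3·r0 → [0,-6,-1,1]
  r3 -= -2·r0 → [0,0,-9,4]
  r2 -= 2·r1 → [0,0,3,-1]
  r3 -= 0·r1 → [0,0,-9,4]
  r3 -= -3·r2 → [0,0,0,1]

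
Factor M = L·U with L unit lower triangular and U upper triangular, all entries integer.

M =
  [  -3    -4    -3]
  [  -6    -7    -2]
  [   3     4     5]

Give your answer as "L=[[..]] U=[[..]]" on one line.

L=[[1,0,0],[2,1,0],[-1,0,1]] U=[[-3,-4,-3],[0,1,4],[0,0,2]]

  row1 -= 2·row0 → [0,1,4]
  row2 -= -1·row0 → [0,0,2]
  row2 -= 0·row1 → [0,0,2]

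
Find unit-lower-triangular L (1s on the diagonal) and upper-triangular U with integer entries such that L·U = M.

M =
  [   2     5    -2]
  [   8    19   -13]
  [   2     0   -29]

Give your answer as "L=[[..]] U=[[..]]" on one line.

  R1 -= 4·R0 → [0,-1,-5]
  R2 -= 1·R0 → [0,-5,-27]
  R2 -= 5·R1 → [0,0,-2]

L=[[1,0,0],[4,1,0],[1,5,1]] U=[[2,5,-2],[0,-1,-5],[0,0,-2]]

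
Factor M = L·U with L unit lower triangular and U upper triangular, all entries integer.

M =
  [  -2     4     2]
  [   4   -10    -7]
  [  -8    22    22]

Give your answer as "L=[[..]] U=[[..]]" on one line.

  R1 -= -2·R0 → [0,-2,-3]
  R2 -= 4·R0 → [0,6,14]
  R2 -= -3·R1 → [0,0,5]

L=[[1,0,0],[-2,1,0],[4,-3,1]] U=[[-2,4,2],[0,-2,-3],[0,0,5]]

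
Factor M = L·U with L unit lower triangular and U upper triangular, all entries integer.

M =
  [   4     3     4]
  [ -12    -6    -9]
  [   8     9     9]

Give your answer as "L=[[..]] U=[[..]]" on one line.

L=[[1,0,0],[-3,1,0],[2,1,1]] U=[[4,3,4],[0,3,3],[0,0,-2]]

  row1 -= -3·row0 → [0,3,3]
  row2 -= 2·row0 → [0,3,1]
  row2 -= 1·row1 → [0,0,-2]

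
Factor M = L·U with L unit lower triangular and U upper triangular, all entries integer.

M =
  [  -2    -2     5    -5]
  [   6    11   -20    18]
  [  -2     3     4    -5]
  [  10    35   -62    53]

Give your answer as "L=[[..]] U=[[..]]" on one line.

  row1 -= -3·row0 → [0,5,-5,3]
  row2 -= 1·row0 → [0,5,-1,0]
  row3 -= -5·row0 → [0,25,-37,28]
  row2 -= 1·row1 → [0,0,4,-3]
  row3 -= 5·row1 → [0,0,-12,13]
  row3 -= -3·row2 → [0,0,0,4]

L=[[1,0,0,0],[-3,1,0,0],[1,1,1,0],[-5,5,-3,1]] U=[[-2,-2,5,-5],[0,5,-5,3],[0,0,4,-3],[0,0,0,4]]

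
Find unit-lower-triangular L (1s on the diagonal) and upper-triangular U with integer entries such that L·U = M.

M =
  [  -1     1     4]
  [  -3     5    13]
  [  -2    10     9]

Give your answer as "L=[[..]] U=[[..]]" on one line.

L=[[1,0,0],[3,1,0],[2,4,1]] U=[[-1,1,4],[0,2,1],[0,0,-3]]

  R1 -= 3·R0 → [0,2,1]
  R2 -= 2·R0 → [0,8,1]
  R2 -= 4·R1 → [0,0,-3]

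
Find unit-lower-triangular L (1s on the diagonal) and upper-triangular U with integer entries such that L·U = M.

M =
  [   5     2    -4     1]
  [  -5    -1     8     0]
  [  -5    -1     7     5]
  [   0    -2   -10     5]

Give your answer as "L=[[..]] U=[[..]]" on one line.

  row1 -= -1·row0 → [0,1,4,1]
  row2 -= -1·row0 → [0,1,3,6]
  row3 -= 0·row0 → [0,-2,-10,5]
  row2 -= 1·row1 → [0,0,-1,5]
  row3 -= -2·row1 → [0,0,-2,7]
  row3 -= 2·row2 → [0,0,0,-3]

L=[[1,0,0,0],[-1,1,0,0],[-1,1,1,0],[0,-2,2,1]] U=[[5,2,-4,1],[0,1,4,1],[0,0,-1,5],[0,0,0,-3]]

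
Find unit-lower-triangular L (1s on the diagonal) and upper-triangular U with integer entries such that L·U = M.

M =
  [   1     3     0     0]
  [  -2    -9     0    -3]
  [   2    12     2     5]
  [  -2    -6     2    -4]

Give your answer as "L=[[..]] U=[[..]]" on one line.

L=[[1,0,0,0],[-2,1,0,0],[2,-2,1,0],[-2,0,1,1]] U=[[1,3,0,0],[0,-3,0,-3],[0,0,2,-1],[0,0,0,-3]]

  r1 -= -2·r0 → [0,-3,0,-3]
  r2 -= 2·r0 → [0,6,2,5]
  r3 -= -2·r0 → [0,0,2,-4]
  r2 -= -2·r1 → [0,0,2,-1]
  r3 -= 0·r1 → [0,0,2,-4]
  r3 -= 1·r2 → [0,0,0,-3]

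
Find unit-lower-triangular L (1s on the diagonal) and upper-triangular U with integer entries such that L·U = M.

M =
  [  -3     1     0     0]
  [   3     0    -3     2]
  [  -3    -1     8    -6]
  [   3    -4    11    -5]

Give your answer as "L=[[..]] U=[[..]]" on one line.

  row1 -= -1·row0 → [0,1,-3,2]
  row2 -= 1·row0 → [0,-2,8,-6]
  row3 -= -1·row0 → [0,-3,11,-5]
  row2 -= -2·row1 → [0,0,2,-2]
  row3 -= -3·row1 → [0,0,2,1]
  row3 -= 1·row2 → [0,0,0,3]

L=[[1,0,0,0],[-1,1,0,0],[1,-2,1,0],[-1,-3,1,1]] U=[[-3,1,0,0],[0,1,-3,2],[0,0,2,-2],[0,0,0,3]]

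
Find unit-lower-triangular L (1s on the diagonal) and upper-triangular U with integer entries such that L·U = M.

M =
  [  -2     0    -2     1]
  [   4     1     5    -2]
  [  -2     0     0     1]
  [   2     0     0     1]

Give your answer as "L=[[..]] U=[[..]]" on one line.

L=[[1,0,0,0],[-2,1,0,0],[1,0,1,0],[-1,0,-1,1]] U=[[-2,0,-2,1],[0,1,1,0],[0,0,2,0],[0,0,0,2]]

  R1 -= -2·R0 → [0,1,1,0]
  R2 -= 1·R0 → [0,0,2,0]
  R3 -= -1·R0 → [0,0,-2,2]
  R2 -= 0·R1 → [0,0,2,0]
  R3 -= 0·R1 → [0,0,-2,2]
  R3 -= -1·R2 → [0,0,0,2]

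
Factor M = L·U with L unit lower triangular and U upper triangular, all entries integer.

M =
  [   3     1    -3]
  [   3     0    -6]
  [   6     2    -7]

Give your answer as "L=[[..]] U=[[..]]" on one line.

L=[[1,0,0],[1,1,0],[2,0,1]] U=[[3,1,-3],[0,-1,-3],[0,0,-1]]

  r1 -= 1·r0 → [0,-1,-3]
  r2 -= 2·r0 → [0,0,-1]
  r2 -= 0·r1 → [0,0,-1]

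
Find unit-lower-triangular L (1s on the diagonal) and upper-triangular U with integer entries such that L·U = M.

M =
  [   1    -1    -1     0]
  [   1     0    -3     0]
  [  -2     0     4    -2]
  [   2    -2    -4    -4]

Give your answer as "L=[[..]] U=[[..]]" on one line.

  r1 -= 1·r0 → [0,1,-2,0]
  r2 -= -2·r0 → [0,-2,2,-2]
  r3 -= 2·r0 → [0,0,-2,-4]
  r2 -= -2·r1 → [0,0,-2,-2]
  r3 -= 0·r1 → [0,0,-2,-4]
  r3 -= 1·r2 → [0,0,0,-2]

L=[[1,0,0,0],[1,1,0,0],[-2,-2,1,0],[2,0,1,1]] U=[[1,-1,-1,0],[0,1,-2,0],[0,0,-2,-2],[0,0,0,-2]]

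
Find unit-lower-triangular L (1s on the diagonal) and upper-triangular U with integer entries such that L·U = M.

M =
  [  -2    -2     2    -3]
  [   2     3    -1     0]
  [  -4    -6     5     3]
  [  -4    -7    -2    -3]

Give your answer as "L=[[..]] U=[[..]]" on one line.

  r1 -= -1·r0 → [0,1,1,-3]
  r2 -= 2·r0 → [0,-2,1,9]
  r3 -= 2·r0 → [0,-3,-6,3]
  r2 -= -2·r1 → [0,0,3,3]
  r3 -= -3·r1 → [0,0,-3,-6]
  r3 -= -1·r2 → [0,0,0,-3]

L=[[1,0,0,0],[-1,1,0,0],[2,-2,1,0],[2,-3,-1,1]] U=[[-2,-2,2,-3],[0,1,1,-3],[0,0,3,3],[0,0,0,-3]]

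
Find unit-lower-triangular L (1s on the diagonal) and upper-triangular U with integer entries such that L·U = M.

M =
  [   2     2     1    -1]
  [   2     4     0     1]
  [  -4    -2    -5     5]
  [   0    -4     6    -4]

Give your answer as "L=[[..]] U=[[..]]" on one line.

  row1 -= 1·row0 → [0,2,-1,2]
  row2 -= -2·row0 → [0,2,-3,3]
  row3 -= 0·row0 → [0,-4,6,-4]
  row2 -= 1·row1 → [0,0,-2,1]
  row3 -= -2·row1 → [0,0,4,0]
  row3 -= -2·row2 → [0,0,0,2]

L=[[1,0,0,0],[1,1,0,0],[-2,1,1,0],[0,-2,-2,1]] U=[[2,2,1,-1],[0,2,-1,2],[0,0,-2,1],[0,0,0,2]]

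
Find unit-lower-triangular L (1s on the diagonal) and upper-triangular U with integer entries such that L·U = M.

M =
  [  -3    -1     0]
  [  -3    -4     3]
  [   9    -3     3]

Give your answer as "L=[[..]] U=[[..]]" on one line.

  r1 -= 1·r0 → [0,-3,3]
  r2 -= -3·r0 → [0,-6,3]
  r2 -= 2·r1 → [0,0,-3]

L=[[1,0,0],[1,1,0],[-3,2,1]] U=[[-3,-1,0],[0,-3,3],[0,0,-3]]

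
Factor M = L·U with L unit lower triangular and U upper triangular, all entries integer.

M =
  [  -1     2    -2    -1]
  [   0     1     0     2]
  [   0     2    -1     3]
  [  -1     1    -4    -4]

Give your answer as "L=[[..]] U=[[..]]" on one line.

L=[[1,0,0,0],[0,1,0,0],[0,2,1,0],[1,-1,2,1]] U=[[-1,2,-2,-1],[0,1,0,2],[0,0,-1,-1],[0,0,0,1]]

  r1 -= 0·r0 → [0,1,0,2]
  r2 -= 0·r0 → [0,2,-1,3]
  r3 -= 1·r0 → [0,-1,-2,-3]
  r2 -= 2·r1 → [0,0,-1,-1]
  r3 -= -1·r1 → [0,0,-2,-1]
  r3 -= 2·r2 → [0,0,0,1]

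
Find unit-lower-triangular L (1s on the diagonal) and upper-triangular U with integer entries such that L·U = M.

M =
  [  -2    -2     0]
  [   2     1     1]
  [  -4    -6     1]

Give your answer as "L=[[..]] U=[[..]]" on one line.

  r1 -= -1·r0 → [0,-1,1]
  r2 -= 2·r0 → [0,-2,1]
  r2 -= 2·r1 → [0,0,-1]

L=[[1,0,0],[-1,1,0],[2,2,1]] U=[[-2,-2,0],[0,-1,1],[0,0,-1]]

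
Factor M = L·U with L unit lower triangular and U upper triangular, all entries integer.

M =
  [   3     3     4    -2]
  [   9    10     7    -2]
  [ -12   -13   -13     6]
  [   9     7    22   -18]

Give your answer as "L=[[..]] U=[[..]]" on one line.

L=[[1,0,0,0],[3,1,0,0],[-4,-1,1,0],[3,-2,0,1]] U=[[3,3,4,-2],[0,1,-5,4],[0,0,-2,2],[0,0,0,-4]]

  R1 -= 3·R0 → [0,1,-5,4]
  R2 -= -4·R0 → [0,-1,3,-2]
  R3 -= 3·R0 → [0,-2,10,-12]
  R2 -= -1·R1 → [0,0,-2,2]
  R3 -= -2·R1 → [0,0,0,-4]
  R3 -= 0·R2 → [0,0,0,-4]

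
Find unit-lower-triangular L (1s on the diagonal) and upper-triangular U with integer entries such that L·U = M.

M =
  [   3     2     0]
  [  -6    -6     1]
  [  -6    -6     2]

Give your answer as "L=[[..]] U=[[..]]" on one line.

  r1 -= -2·r0 → [0,-2,1]
  r2 -= -2·r0 → [0,-2,2]
  r2 -= 1·r1 → [0,0,1]

L=[[1,0,0],[-2,1,0],[-2,1,1]] U=[[3,2,0],[0,-2,1],[0,0,1]]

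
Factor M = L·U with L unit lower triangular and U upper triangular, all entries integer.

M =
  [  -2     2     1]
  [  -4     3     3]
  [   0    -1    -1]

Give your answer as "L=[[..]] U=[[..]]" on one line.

  row1 -= 2·row0 → [0,-1,1]
  row2 -= 0·row0 → [0,-1,-1]
  row2 -= 1·row1 → [0,0,-2]

L=[[1,0,0],[2,1,0],[0,1,1]] U=[[-2,2,1],[0,-1,1],[0,0,-2]]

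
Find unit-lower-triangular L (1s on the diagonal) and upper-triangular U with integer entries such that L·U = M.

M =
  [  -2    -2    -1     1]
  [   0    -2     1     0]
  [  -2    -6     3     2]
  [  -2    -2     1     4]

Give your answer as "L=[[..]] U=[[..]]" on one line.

L=[[1,0,0,0],[0,1,0,0],[1,2,1,0],[1,0,1,1]] U=[[-2,-2,-1,1],[0,-2,1,0],[0,0,2,1],[0,0,0,2]]

  R1 -= 0·R0 → [0,-2,1,0]
  R2 -= 1·R0 → [0,-4,4,1]
  R3 -= 1·R0 → [0,0,2,3]
  R2 -= 2·R1 → [0,0,2,1]
  R3 -= 0·R1 → [0,0,2,3]
  R3 -= 1·R2 → [0,0,0,2]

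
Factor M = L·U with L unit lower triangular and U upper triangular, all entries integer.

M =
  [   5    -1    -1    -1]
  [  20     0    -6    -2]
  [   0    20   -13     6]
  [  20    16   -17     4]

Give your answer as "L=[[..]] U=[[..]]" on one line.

L=[[1,0,0,0],[4,1,0,0],[0,5,1,0],[4,5,1,1]] U=[[5,-1,-1,-1],[0,4,-2,2],[0,0,-3,-4],[0,0,0,2]]

  row1 -= 4·row0 → [0,4,-2,2]
  row2 -= 0·row0 → [0,20,-13,6]
  row3 -= 4·row0 → [0,20,-13,8]
  row2 -= 5·row1 → [0,0,-3,-4]
  row3 -= 5·row1 → [0,0,-3,-2]
  row3 -= 1·row2 → [0,0,0,2]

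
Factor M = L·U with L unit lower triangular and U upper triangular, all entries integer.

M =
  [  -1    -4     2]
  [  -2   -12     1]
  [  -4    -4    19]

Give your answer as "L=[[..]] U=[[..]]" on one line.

  R1 -= 2·R0 → [0,-4,-3]
  R2 -= 4·R0 → [0,12,11]
  R2 -= -3·R1 → [0,0,2]

L=[[1,0,0],[2,1,0],[4,-3,1]] U=[[-1,-4,2],[0,-4,-3],[0,0,2]]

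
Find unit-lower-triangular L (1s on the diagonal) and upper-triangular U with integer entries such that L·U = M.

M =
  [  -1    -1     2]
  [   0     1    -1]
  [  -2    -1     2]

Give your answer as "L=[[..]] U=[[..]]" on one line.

L=[[1,0,0],[0,1,0],[2,1,1]] U=[[-1,-1,2],[0,1,-1],[0,0,-1]]

  R1 -= 0·R0 → [0,1,-1]
  R2 -= 2·R0 → [0,1,-2]
  R2 -= 1·R1 → [0,0,-1]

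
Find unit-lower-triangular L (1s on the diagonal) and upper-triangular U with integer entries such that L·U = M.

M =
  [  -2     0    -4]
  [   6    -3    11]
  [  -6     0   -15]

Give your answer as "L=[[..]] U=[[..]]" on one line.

L=[[1,0,0],[-3,1,0],[3,0,1]] U=[[-2,0,-4],[0,-3,-1],[0,0,-3]]

  r1 -= -3·r0 → [0,-3,-1]
  r2 -= 3·r0 → [0,0,-3]
  r2 -= 0·r1 → [0,0,-3]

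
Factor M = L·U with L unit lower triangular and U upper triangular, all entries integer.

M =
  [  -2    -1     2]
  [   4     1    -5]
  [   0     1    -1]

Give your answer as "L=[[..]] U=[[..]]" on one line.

L=[[1,0,0],[-2,1,0],[0,-1,1]] U=[[-2,-1,2],[0,-1,-1],[0,0,-2]]

  r1 -= -2·r0 → [0,-1,-1]
  r2 -= 0·r0 → [0,1,-1]
  r2 -= -1·r1 → [0,0,-2]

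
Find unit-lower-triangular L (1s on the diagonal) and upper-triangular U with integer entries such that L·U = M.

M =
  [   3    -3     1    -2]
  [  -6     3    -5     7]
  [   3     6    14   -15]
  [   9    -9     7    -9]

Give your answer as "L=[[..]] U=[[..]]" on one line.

  R1 -= -2·R0 → [0,-3,-3,3]
  R2 -= 1·R0 → [0,9,13,-13]
  R3 -= 3·R0 → [0,0,4,-3]
  R2 -= -3·R1 → [0,0,4,-4]
  R3 -= 0·R1 → [0,0,4,-3]
  R3 -= 1·R2 → [0,0,0,1]

L=[[1,0,0,0],[-2,1,0,0],[1,-3,1,0],[3,0,1,1]] U=[[3,-3,1,-2],[0,-3,-3,3],[0,0,4,-4],[0,0,0,1]]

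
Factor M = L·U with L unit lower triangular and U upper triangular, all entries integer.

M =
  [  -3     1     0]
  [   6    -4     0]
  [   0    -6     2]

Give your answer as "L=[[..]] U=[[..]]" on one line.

L=[[1,0,0],[-2,1,0],[0,3,1]] U=[[-3,1,0],[0,-2,0],[0,0,2]]

  row1 -= -2·row0 → [0,-2,0]
  row2 -= 0·row0 → [0,-6,2]
  row2 -= 3·row1 → [0,0,2]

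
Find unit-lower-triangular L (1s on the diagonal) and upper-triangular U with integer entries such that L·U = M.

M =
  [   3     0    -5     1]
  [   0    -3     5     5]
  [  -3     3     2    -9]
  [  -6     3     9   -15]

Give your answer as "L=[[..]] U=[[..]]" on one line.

L=[[1,0,0,0],[0,1,0,0],[-1,-1,1,0],[-2,-1,2,1]] U=[[3,0,-5,1],[0,-3,5,5],[0,0,2,-3],[0,0,0,-2]]

  r1 -= 0·r0 → [0,-3,5,5]
  r2 -= -1·r0 → [0,3,-3,-8]
  r3 -= -2·r0 → [0,3,-1,-13]
  r2 -= -1·r1 → [0,0,2,-3]
  r3 -= -1·r1 → [0,0,4,-8]
  r3 -= 2·r2 → [0,0,0,-2]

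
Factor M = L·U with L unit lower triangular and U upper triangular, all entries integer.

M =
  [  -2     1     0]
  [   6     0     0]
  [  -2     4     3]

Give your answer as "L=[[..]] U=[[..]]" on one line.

  r1 -= -3·r0 → [0,3,0]
  r2 -= 1·r0 → [0,3,3]
  r2 -= 1·r1 → [0,0,3]

L=[[1,0,0],[-3,1,0],[1,1,1]] U=[[-2,1,0],[0,3,0],[0,0,3]]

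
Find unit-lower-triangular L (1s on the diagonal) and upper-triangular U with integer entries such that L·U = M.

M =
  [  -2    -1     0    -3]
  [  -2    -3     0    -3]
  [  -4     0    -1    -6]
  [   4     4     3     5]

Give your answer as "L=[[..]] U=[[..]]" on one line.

L=[[1,0,0,0],[1,1,0,0],[2,-1,1,0],[-2,-1,-3,1]] U=[[-2,-1,0,-3],[0,-2,0,0],[0,0,-1,0],[0,0,0,-1]]

  r1 -= 1·r0 → [0,-2,0,0]
  r2 -= 2·r0 → [0,2,-1,0]
  r3 -= -2·r0 → [0,2,3,-1]
  r2 -= -1·r1 → [0,0,-1,0]
  r3 -= -1·r1 → [0,0,3,-1]
  r3 -= -3·r2 → [0,0,0,-1]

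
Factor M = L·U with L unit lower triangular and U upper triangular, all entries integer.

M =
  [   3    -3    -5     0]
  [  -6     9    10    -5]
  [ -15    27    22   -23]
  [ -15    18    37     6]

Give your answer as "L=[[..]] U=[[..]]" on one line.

L=[[1,0,0,0],[-2,1,0,0],[-5,4,1,0],[-5,1,-4,1]] U=[[3,-3,-5,0],[0,3,0,-5],[0,0,-3,-3],[0,0,0,-1]]

  r1 -= -2·r0 → [0,3,0,-5]
  r2 -= -5·r0 → [0,12,-3,-23]
  r3 -= -5·r0 → [0,3,12,6]
  r2 -= 4·r1 → [0,0,-3,-3]
  r3 -= 1·r1 → [0,0,12,11]
  r3 -= -4·r2 → [0,0,0,-1]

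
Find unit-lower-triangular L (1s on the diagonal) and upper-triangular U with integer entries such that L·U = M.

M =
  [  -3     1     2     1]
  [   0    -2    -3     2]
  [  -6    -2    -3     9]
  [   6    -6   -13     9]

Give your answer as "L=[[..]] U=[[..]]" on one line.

  R1 -= 0·R0 → [0,-2,-3,2]
  R2 -= 2·R0 → [0,-4,-7,7]
  R3 -= -2·R0 → [0,-4,-9,11]
  R2 -= 2·R1 → [0,0,-1,3]
  R3 -= 2·R1 → [0,0,-3,7]
  R3 -= 3·R2 → [0,0,0,-2]

L=[[1,0,0,0],[0,1,0,0],[2,2,1,0],[-2,2,3,1]] U=[[-3,1,2,1],[0,-2,-3,2],[0,0,-1,3],[0,0,0,-2]]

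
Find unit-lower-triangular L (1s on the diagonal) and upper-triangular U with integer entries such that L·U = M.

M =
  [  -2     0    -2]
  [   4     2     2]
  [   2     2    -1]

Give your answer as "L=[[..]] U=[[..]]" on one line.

  R1 -= -2·R0 → [0,2,-2]
  R2 -= -1·R0 → [0,2,-3]
  R2 -= 1·R1 → [0,0,-1]

L=[[1,0,0],[-2,1,0],[-1,1,1]] U=[[-2,0,-2],[0,2,-2],[0,0,-1]]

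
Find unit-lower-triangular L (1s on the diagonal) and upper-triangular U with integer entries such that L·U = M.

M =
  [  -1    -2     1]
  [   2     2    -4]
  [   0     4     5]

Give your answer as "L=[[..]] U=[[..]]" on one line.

L=[[1,0,0],[-2,1,0],[0,-2,1]] U=[[-1,-2,1],[0,-2,-2],[0,0,1]]

  r1 -= -2·r0 → [0,-2,-2]
  r2 -= 0·r0 → [0,4,5]
  r2 -= -2·r1 → [0,0,1]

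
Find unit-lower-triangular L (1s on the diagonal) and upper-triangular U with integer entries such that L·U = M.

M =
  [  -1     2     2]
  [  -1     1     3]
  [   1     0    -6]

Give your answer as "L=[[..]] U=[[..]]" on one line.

L=[[1,0,0],[1,1,0],[-1,-2,1]] U=[[-1,2,2],[0,-1,1],[0,0,-2]]

  R1 -= 1·R0 → [0,-1,1]
  R2 -= -1·R0 → [0,2,-4]
  R2 -= -2·R1 → [0,0,-2]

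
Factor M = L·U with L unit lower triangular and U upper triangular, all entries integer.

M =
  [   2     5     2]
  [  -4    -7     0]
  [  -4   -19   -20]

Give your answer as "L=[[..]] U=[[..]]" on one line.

  row1 -= -2·row0 → [0,3,4]
  row2 -= -2·row0 → [0,-9,-16]
  row2 -= -3·row1 → [0,0,-4]

L=[[1,0,0],[-2,1,0],[-2,-3,1]] U=[[2,5,2],[0,3,4],[0,0,-4]]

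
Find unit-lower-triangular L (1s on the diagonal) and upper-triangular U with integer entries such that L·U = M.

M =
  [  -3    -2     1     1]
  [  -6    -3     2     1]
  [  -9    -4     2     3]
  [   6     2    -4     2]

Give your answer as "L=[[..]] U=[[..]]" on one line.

  row1 -= 2·row0 → [0,1,0,-1]
  row2 -= 3·row0 → [0,2,-1,0]
  row3 -= -2·row0 → [0,-2,-2,4]
  row2 -= 2·row1 → [0,0,-1,2]
  row3 -= -2·row1 → [0,0,-2,2]
  row3 -= 2·row2 → [0,0,0,-2]

L=[[1,0,0,0],[2,1,0,0],[3,2,1,0],[-2,-2,2,1]] U=[[-3,-2,1,1],[0,1,0,-1],[0,0,-1,2],[0,0,0,-2]]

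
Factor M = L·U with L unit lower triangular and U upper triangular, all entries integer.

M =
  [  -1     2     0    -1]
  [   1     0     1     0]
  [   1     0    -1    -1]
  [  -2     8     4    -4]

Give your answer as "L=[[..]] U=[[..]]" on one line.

  r1 -= -1·r0 → [0,2,1,-1]
  r2 -= -1·r0 → [0,2,-1,-2]
  r3 -= 2·r0 → [0,4,4,-2]
  r2 -= 1·r1 → [0,0,-2,-1]
  r3 -= 2·r1 → [0,0,2,0]
  r3 -= -1·r2 → [0,0,0,-1]

L=[[1,0,0,0],[-1,1,0,0],[-1,1,1,0],[2,2,-1,1]] U=[[-1,2,0,-1],[0,2,1,-1],[0,0,-2,-1],[0,0,0,-1]]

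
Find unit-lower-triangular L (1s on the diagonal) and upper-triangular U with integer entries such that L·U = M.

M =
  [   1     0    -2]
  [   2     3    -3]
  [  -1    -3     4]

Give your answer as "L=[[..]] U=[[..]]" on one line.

L=[[1,0,0],[2,1,0],[-1,-1,1]] U=[[1,0,-2],[0,3,1],[0,0,3]]

  row1 -= 2·row0 → [0,3,1]
  row2 -= -1·row0 → [0,-3,2]
  row2 -= -1·row1 → [0,0,3]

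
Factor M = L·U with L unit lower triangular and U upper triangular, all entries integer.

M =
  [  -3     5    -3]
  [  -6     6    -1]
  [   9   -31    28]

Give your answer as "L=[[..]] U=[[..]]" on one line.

L=[[1,0,0],[2,1,0],[-3,4,1]] U=[[-3,5,-3],[0,-4,5],[0,0,-1]]

  row1 -= 2·row0 → [0,-4,5]
  row2 -= -3·row0 → [0,-16,19]
  row2 -= 4·row1 → [0,0,-1]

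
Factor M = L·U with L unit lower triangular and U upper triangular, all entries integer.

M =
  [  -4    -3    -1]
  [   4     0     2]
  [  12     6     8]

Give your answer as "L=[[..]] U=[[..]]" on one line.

  row1 -= -1·row0 → [0,-3,1]
  row2 -= -3·row0 → [0,-3,5]
  row2 -= 1·row1 → [0,0,4]

L=[[1,0,0],[-1,1,0],[-3,1,1]] U=[[-4,-3,-1],[0,-3,1],[0,0,4]]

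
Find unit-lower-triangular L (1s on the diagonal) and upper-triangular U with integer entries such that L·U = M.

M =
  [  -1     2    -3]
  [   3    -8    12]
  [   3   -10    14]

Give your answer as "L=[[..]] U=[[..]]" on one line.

  row1 -= -3·row0 → [0,-2,3]
  row2 -= -3·row0 → [0,-4,5]
  row2 -= 2·row1 → [0,0,-1]

L=[[1,0,0],[-3,1,0],[-3,2,1]] U=[[-1,2,-3],[0,-2,3],[0,0,-1]]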